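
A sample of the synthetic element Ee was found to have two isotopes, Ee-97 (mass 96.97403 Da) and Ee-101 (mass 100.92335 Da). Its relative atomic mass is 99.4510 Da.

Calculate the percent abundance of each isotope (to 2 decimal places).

Writing the weighted mean with unknown fraction x of Ee-97:
96.97403·x + 100.92335·(1 − x) = 99.4510
(96.97403 − 100.92335)·x = 99.4510 − 100.92335
x = -1.47235 / -3.94932 = 0.37281 → 37.28% Ee-97, 62.72% Ee-101.

Ee-97: 37.28%, Ee-101: 62.72%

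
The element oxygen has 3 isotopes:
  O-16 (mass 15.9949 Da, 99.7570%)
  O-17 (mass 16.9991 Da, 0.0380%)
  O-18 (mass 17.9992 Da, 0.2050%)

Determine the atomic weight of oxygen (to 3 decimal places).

15.999 Da

Average mass = Σ (abundance × isotope mass) = 0.997570 × 15.9949 + 0.000380 × 16.9991 + 0.002050 × 17.9992
= 15.95603 + 0.00646 + 0.03690 = 15.99939 Da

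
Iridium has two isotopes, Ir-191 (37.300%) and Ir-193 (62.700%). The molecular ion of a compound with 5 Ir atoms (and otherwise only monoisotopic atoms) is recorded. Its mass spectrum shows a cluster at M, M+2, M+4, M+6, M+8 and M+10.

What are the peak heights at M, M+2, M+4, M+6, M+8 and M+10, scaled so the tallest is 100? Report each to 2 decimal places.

2.11 : 17.70 : 59.49 : 100.00 : 84.05 : 28.26

Expanding (0.37300 + 0.62700)^5:
P(M) = 0.37300^5 = 0.007220
P(M+2) = 5 × 0.37300^4 × 0.62700^1 = 0.060684
P(M+4) = 10 × 0.37300^3 × 0.62700^2 = 0.204015
P(M+6) = 10 × 0.37300^2 × 0.62700^3 = 0.342942
P(M+8) = 5 × 0.37300^1 × 0.62700^4 = 0.288237
P(M+10) = 0.62700^5 = 0.096903
The M+6 peak is largest (0.342942); scaling to 100 gives 2.11 : 17.70 : 59.49 : 100.00 : 84.05 : 28.26.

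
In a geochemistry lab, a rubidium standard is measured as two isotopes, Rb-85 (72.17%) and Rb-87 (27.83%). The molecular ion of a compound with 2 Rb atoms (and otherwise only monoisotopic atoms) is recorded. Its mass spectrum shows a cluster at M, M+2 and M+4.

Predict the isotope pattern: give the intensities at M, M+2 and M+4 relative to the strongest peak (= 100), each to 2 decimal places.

Each Rb atom is independently Rb-85 (p = 0.7217) or Rb-87 (q = 0.2783); the cluster is the binomial expansion (p + q)^2.
P(M) = 0.7217^2 = 0.520851
P(M+2) = 2 × 0.7217^1 × 0.2783^1 = 0.401698
P(M+4) = 0.2783^2 = 0.077451
The M peak is largest (0.520851); scaling to 100 gives 100.00 : 77.12 : 14.87.

100.00 : 77.12 : 14.87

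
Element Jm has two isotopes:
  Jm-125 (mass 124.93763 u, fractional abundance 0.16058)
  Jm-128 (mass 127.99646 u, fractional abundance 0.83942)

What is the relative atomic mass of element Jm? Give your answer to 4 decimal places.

Ar = Σ fᵢ·mᵢ = 0.16058 × 124.93763 + 0.83942 × 127.99646
= 20.062485 + 107.442788 = 127.505273 u

127.5053 u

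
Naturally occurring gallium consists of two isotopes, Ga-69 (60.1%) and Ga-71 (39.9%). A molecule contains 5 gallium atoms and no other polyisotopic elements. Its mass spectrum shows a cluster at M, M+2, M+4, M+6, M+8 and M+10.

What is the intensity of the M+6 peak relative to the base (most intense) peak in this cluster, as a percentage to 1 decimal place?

66.4%

Term probabilities: M 0.0784, M+2 0.2603, M+4 0.3456, M+6 0.2294, M+8 0.0762, M+10 0.0101. Base peak = M+4.
P(M+4) = C(5,2) × 0.601^3 × 0.399^2 = 10 × 0.2170818 × 0.159201 = 0.345596 (base)
P(M+6) = C(5,3) × 0.601^2 × 0.399^3 = 10 × 0.361201 × 0.0635212 = 0.229439
Relative intensity = 0.229439 / 0.345596 × 100 = 66.4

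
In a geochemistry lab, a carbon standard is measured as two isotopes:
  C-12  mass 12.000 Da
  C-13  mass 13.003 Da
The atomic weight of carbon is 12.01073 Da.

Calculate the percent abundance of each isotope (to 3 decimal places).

C-12: 98.930%, C-13: 1.070%

Let x be the fractional abundance of C-12; then C-13 has abundance 1 − x.
12.000·x + 13.003·(1 − x) = 12.01073
(12.000 − 13.003)·x = 12.01073 − 13.003
x = -0.99227 / -1.003 = 0.98930 → 98.930% C-12, 1.070% C-13.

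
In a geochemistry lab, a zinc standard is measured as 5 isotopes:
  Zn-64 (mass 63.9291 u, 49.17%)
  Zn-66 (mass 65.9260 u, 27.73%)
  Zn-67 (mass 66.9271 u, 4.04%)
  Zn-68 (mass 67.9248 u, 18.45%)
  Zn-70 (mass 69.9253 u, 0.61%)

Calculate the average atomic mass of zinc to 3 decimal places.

65.378 u

Ar = Σ fᵢ·mᵢ = 0.4917 × 63.9291 + 0.2773 × 65.9260 + 0.0404 × 66.9271 + 0.1845 × 67.9248 + 0.0061 × 69.9253
= 31.43394 + 18.28128 + 2.70385 + 12.53213 + 0.42654 = 65.37774 u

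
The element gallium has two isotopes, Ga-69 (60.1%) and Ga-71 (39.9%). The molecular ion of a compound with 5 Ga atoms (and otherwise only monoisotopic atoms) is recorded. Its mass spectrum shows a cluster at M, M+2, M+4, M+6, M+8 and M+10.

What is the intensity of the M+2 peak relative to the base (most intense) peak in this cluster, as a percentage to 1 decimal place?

(0.601 + 0.399)^5 gives M 0.0784, M+2 0.2603, M+4 0.3456, M+6 0.2294, M+8 0.0762, M+10 0.0101; the largest is M+4.
P(M+4) = C(5,2) × 0.601^3 × 0.399^2 = 10 × 0.2170818 × 0.159201 = 0.345596 (base)
P(M+2) = C(5,1) × 0.601^4 × 0.399^1 = 5 × 0.13046616 × 0.3990 = 0.260280
Relative intensity = 0.260280 / 0.345596 × 100 = 75.3

75.3%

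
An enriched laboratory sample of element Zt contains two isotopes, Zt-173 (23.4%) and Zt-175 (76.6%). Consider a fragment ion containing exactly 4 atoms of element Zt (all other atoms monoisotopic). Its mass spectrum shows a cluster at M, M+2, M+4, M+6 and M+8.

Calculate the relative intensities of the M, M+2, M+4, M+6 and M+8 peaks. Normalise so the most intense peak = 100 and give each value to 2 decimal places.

0.71 : 9.33 : 45.82 : 100.00 : 81.84

Each Zt atom is independently Zt-173 (p = 0.234) or Zt-175 (q = 0.766); the cluster is the binomial expansion (p + q)^4.
P(M) = 0.234^4 = 0.002998
P(M+2) = 4 × 0.234^3 × 0.766^1 = 0.039259
P(M+4) = 6 × 0.234^2 × 0.766^2 = 0.192770
P(M+6) = 4 × 0.234^1 × 0.766^3 = 0.420690
P(M+8) = 0.766^4 = 0.344283
The M+6 peak is largest (0.420690); scaling to 100 gives 0.71 : 9.33 : 45.82 : 100.00 : 81.84.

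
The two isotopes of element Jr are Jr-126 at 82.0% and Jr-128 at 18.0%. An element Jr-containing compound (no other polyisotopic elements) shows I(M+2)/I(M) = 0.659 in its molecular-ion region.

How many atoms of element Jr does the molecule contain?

3

With n Jr atoms, P(M+2)/P(M) = C(n,1)·p^(n−1)q / p^n = n·q/p = n · 0.180/0.820.
n = 0.659 × 0.820/0.180 = 3.00 ≈ 3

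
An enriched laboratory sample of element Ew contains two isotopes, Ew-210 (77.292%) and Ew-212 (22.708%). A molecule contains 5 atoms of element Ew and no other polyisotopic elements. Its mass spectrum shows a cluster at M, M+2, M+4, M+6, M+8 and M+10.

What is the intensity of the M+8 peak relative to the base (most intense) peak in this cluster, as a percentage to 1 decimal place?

2.5%

Term probabilities: M 0.2758, M+2 0.4052, M+4 0.2381, M+6 0.0700, M+8 0.0103, M+10 0.0006. Base peak = M+2.
P(M+2) = C(5,1) × 0.77292^4 × 0.22708^1 = 5 × 0.35689312 × 0.22708 = 0.405216 (base)
P(M+8) = C(5,4) × 0.77292^1 × 0.22708^4 = 5 × 0.77292 × 0.00265898 = 0.010276
Relative intensity = 0.010276 / 0.405216 × 100 = 2.5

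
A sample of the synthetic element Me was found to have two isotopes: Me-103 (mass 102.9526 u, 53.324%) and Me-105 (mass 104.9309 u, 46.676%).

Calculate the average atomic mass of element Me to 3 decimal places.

103.876 u

Weight each isotope mass by its fractional abundance: 0.53324 × 102.9526 + 0.46676 × 104.9309
= 54.89844 + 48.97755 = 103.87599 u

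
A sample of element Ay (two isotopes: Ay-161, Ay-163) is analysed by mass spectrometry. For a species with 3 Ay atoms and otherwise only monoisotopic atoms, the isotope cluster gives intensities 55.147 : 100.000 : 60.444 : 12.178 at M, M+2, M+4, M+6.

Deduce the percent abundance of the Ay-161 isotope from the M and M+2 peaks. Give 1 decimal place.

Write p for the Ay-161 fraction. I(M+2)/I(M) = [C(3,1)·p^2·(1−p)] / p^3 = 3·(1−p)/p = 100.000/55.147 = 1.8133
(1−p)/p = 1.8133/3 = 0.6044  ⇒  p = 1/(1 + 0.6044) = 0.6233
Ay-161: 62.3%, Ay-163: 37.7%.

62.3%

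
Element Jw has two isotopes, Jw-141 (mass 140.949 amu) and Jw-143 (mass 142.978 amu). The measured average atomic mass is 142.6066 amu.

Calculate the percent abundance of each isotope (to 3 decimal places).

Jw-141: 18.305%, Jw-143: 81.695%

With x = fraction of Jw-141 (so Jw-143 is 1 − x):
140.949·x + 142.978·(1 − x) = 142.6066
(140.949 − 142.978)·x = 142.6066 − 142.978
x = -0.3714 / -2.029 = 0.18305 → 18.305% Jw-141, 81.695% Jw-143.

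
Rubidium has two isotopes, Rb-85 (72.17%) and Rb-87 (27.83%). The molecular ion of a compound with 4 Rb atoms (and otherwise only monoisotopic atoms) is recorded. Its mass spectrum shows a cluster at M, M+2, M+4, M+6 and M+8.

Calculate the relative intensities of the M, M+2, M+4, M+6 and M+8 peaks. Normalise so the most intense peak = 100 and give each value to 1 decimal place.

64.8 : 100.0 : 57.8 : 14.9 : 1.4

Expanding (0.7217 + 0.2783)^4:
P(M) = 0.7217^4 = 0.271286
P(M+2) = 4 × 0.7217^3 × 0.2783^1 = 0.418450
P(M+4) = 6 × 0.7217^2 × 0.2783^2 = 0.242042
P(M+6) = 4 × 0.7217^1 × 0.2783^3 = 0.062224
P(M+8) = 0.2783^4 = 0.005999
The M+2 peak is largest (0.418450); scaling to 100 gives 64.8 : 100.0 : 57.8 : 14.9 : 1.4.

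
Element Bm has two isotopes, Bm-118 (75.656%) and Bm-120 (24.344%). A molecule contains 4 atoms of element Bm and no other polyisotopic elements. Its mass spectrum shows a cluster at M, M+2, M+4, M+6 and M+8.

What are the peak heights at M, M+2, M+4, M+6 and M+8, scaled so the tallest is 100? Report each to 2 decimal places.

Each Bm atom is independently Bm-118 (p = 0.75656) or Bm-120 (q = 0.24344); the cluster is the binomial expansion (p + q)^4.
P(M) = 0.75656^4 = 0.327622
P(M+2) = 4 × 0.75656^3 × 0.24344^1 = 0.421679
P(M+4) = 6 × 0.75656^2 × 0.24344^2 = 0.203527
P(M+6) = 4 × 0.75656^1 × 0.24344^3 = 0.043660
P(M+8) = 0.24344^4 = 0.003512
The M+2 peak is largest (0.421679); scaling to 100 gives 77.69 : 100.00 : 48.27 : 10.35 : 0.83.

77.69 : 100.00 : 48.27 : 10.35 : 0.83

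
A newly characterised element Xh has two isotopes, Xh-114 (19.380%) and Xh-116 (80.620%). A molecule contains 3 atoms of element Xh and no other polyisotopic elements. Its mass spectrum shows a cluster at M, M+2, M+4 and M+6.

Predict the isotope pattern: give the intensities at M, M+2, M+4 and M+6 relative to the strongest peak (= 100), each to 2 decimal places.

1.39 : 17.34 : 72.12 : 100.00

Each Xh atom is independently Xh-114 (p = 0.19380) or Xh-116 (q = 0.80620); the cluster is the binomial expansion (p + q)^3.
P(M) = 0.19380^3 = 0.007279
P(M+2) = 3 × 0.19380^2 × 0.80620^1 = 0.090839
P(M+4) = 3 × 0.19380^1 × 0.80620^2 = 0.377886
P(M+6) = 0.80620^3 = 0.523996
The M+6 peak is largest (0.523996); scaling to 100 gives 1.39 : 17.34 : 72.12 : 100.00.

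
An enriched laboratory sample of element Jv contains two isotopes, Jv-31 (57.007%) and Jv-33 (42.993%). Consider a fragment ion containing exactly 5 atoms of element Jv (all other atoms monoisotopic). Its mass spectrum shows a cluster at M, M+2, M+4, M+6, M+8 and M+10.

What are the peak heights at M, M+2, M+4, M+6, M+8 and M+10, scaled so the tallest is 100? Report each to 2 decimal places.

17.58 : 66.30 : 100.00 : 75.42 : 28.44 : 4.29

Expanding (0.57007 + 0.42993)^5:
P(M) = 0.57007^5 = 0.060206
P(M+2) = 5 × 0.57007^4 × 0.42993^1 = 0.227029
P(M+4) = 10 × 0.57007^3 × 0.42993^2 = 0.342437
P(M+6) = 10 × 0.57007^2 × 0.42993^3 = 0.258256
P(M+8) = 5 × 0.57007^1 × 0.42993^4 = 0.097384
P(M+10) = 0.42993^5 = 0.014689
The M+4 peak is largest (0.342437); scaling to 100 gives 17.58 : 66.30 : 100.00 : 75.42 : 28.44 : 4.29.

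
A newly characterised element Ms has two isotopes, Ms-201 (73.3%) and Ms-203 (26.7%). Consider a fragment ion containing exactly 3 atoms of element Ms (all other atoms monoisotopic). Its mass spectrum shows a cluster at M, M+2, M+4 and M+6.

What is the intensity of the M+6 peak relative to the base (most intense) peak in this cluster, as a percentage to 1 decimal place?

4.4%

Term probabilities: M 0.3938, M+2 0.4304, M+4 0.1568, M+6 0.0190. Base peak = M+2.
P(M+2) = C(3,1) × 0.733^2 × 0.267^1 = 3 × 0.537289 × 0.2670 = 0.430368 (base)
P(M+6) = C(3,3) × 0.733^0 × 0.267^3 = 1 × 1.0000 × 0.01903416 = 0.019034
Relative intensity = 0.019034 / 0.430368 × 100 = 4.4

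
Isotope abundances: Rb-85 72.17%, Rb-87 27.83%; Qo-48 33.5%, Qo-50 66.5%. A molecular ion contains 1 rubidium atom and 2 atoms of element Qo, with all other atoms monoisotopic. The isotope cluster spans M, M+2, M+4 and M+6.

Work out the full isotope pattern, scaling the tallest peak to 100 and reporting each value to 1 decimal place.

18.3 : 79.6 : 100.0 : 27.8

Rubidium pattern (n=1): 0.7217 : 0.2783
Element Qo pattern (n=2): 0.112225 : 0.44555 : 0.442225
Convolve the two distributions (both contribute in 2-u steps):
  M: 0.7217×0.112225 = 0.080993
  M+2: 0.7217×0.44555 + 0.2783×0.112225 = 0.352786
  M+4: 0.7217×0.442225 + 0.2783×0.44555 = 0.443150
  M+6: 0.2783×0.442225 = 0.123071
Scale to base peak (0.443150) = 100: 18.3 : 79.6 : 100.0 : 27.8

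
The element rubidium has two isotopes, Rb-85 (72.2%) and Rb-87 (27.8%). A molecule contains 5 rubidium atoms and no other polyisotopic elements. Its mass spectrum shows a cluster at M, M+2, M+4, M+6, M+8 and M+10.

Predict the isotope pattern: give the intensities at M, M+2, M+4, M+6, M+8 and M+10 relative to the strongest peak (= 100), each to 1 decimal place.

51.9 : 100.0 : 77.0 : 29.7 : 5.7 : 0.4

Expanding (0.722 + 0.278)^5:
P(M) = 0.722^5 = 0.196194
P(M+2) = 5 × 0.722^4 × 0.278^1 = 0.377714
P(M+4) = 10 × 0.722^3 × 0.278^2 = 0.290872
P(M+6) = 10 × 0.722^2 × 0.278^3 = 0.111998
P(M+8) = 5 × 0.722^1 × 0.278^4 = 0.021562
P(M+10) = 0.278^5 = 0.001660
The M+2 peak is largest (0.377714); scaling to 100 gives 51.9 : 100.0 : 77.0 : 29.7 : 5.7 : 0.4.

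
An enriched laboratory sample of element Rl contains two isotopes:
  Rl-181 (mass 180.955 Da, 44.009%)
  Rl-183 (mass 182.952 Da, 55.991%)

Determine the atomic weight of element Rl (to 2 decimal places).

182.07 Da

Weight each isotope mass by its fractional abundance: 0.44009 × 180.955 + 0.55991 × 182.952
= 79.6365 + 102.4367 = 182.0732 Da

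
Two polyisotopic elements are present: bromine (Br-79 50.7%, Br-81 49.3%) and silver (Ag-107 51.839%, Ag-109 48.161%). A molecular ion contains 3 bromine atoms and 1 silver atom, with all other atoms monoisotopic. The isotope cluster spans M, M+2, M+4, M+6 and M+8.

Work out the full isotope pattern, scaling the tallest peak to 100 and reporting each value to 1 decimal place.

Bromine pattern (n=3): 0.13032384 : 0.38017547 : 0.36967753 : 0.11982316
Silver pattern (n=1): 0.51839 : 0.48161
Convolve the two distributions (both contribute in 2-u steps):
  M: 0.13032384×0.51839 = 0.067559
  M+2: 0.13032384×0.48161 + 0.38017547×0.51839 = 0.259844
  M+4: 0.38017547×0.48161 + 0.36967753×0.51839 = 0.374733
  M+6: 0.36967753×0.48161 + 0.11982316×0.51839 = 0.240156
  M+8: 0.11982316×0.48161 = 0.057708
Scale to base peak (0.374733) = 100: 18.0 : 69.3 : 100.0 : 64.1 : 15.4

18.0 : 69.3 : 100.0 : 64.1 : 15.4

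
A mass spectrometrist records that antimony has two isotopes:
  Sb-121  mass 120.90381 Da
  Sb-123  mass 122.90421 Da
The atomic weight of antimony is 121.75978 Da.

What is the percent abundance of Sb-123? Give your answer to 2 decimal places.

42.79%

Writing the weighted mean with unknown fraction x of Sb-121:
120.90381·x + 122.90421·(1 − x) = 121.75978
(120.90381 − 122.90421)·x = 121.75978 − 122.90421
x = -1.14443 / -2.00040 = 0.57210 → 57.21% Sb-121, 42.79% Sb-123.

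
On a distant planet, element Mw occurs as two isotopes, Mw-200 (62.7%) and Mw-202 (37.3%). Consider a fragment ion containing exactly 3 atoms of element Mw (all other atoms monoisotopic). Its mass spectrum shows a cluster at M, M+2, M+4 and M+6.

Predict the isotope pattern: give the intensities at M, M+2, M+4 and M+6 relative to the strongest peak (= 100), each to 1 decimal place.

56.0 : 100.0 : 59.5 : 11.8

Expanding (0.627 + 0.373)^3:
P(M) = 0.627^3 = 0.246492
P(M+2) = 3 × 0.627^2 × 0.373^1 = 0.439911
P(M+4) = 3 × 0.627^1 × 0.373^2 = 0.261702
P(M+6) = 0.373^3 = 0.051895
The M+2 peak is largest (0.439911); scaling to 100 gives 56.0 : 100.0 : 59.5 : 11.8.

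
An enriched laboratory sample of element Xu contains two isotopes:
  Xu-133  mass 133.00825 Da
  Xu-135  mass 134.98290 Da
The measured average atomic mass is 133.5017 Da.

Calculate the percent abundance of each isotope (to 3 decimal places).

With x = fraction of Xu-133 (so Xu-135 is 1 − x):
133.00825·x + 134.98290·(1 − x) = 133.5017
(133.00825 − 134.98290)·x = 133.5017 − 134.98290
x = -1.48120 / -1.97465 = 0.75011 → 75.011% Xu-133, 24.989% Xu-135.

Xu-133: 75.011%, Xu-135: 24.989%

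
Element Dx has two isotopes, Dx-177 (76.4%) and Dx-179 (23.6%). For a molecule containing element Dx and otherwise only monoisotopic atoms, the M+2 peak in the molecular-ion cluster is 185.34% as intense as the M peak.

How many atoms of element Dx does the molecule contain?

6

The M+2/M ratio from n Dx atoms is n · q/p = n · 0.236/0.764.
n = 1.8534 × 0.764/0.236 = 6.00 ≈ 6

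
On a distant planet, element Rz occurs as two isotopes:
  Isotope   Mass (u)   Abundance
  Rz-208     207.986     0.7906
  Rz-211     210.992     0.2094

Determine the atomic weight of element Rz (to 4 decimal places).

208.6155 u

Weight each isotope mass by its fractional abundance: 0.7906 × 207.986 + 0.2094 × 210.992
= 164.43373 + 44.18172 = 208.61545 u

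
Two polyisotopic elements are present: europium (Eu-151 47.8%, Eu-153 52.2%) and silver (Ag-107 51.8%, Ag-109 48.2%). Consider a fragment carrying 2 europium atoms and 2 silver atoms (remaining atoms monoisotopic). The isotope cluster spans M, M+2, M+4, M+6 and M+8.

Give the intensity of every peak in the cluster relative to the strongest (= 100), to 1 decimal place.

Europium pattern (n=2): 0.228484 : 0.499032 : 0.272484
Silver pattern (n=2): 0.268324 : 0.499352 : 0.232324
Convolve the two distributions (both contribute in 2-u steps):
  M: 0.228484×0.268324 = 0.061308
  M+2: 0.228484×0.499352 + 0.499032×0.268324 = 0.247996
  M+4: 0.228484×0.232324 + 0.499032×0.499352 + 0.272484×0.268324 = 0.375389
  M+6: 0.499032×0.232324 + 0.272484×0.499352 = 0.252003
  M+8: 0.272484×0.232324 = 0.063305
Scale to base peak (0.375389) = 100: 16.3 : 66.1 : 100.0 : 67.1 : 16.9

16.3 : 66.1 : 100.0 : 67.1 : 16.9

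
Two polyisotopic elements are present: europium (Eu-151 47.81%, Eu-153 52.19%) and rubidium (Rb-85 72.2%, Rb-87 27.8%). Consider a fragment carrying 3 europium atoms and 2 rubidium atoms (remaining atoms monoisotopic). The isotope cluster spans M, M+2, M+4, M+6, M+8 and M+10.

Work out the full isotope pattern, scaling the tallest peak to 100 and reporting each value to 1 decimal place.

16.0 : 64.8 : 100.0 : 72.7 : 24.5 : 3.1

Europium pattern (n=3): 0.10928391 : 0.3578871 : 0.39067407 : 0.14215492
Rubidium pattern (n=2): 0.521284 : 0.401432 : 0.077284
Convolve the two distributions (both contribute in 2-u steps):
  M: 0.10928391×0.521284 = 0.056968
  M+2: 0.10928391×0.401432 + 0.3578871×0.521284 = 0.230431
  M+4: 0.10928391×0.077284 + 0.3578871×0.401432 + 0.39067407×0.521284 = 0.355765
  M+6: 0.3578871×0.077284 + 0.39067407×0.401432 + 0.14215492×0.521284 = 0.258591
  M+8: 0.39067407×0.077284 + 0.14215492×0.401432 = 0.087258
  M+10: 0.14215492×0.077284 = 0.010986
Scale to base peak (0.355765) = 100: 16.0 : 64.8 : 100.0 : 72.7 : 24.5 : 3.1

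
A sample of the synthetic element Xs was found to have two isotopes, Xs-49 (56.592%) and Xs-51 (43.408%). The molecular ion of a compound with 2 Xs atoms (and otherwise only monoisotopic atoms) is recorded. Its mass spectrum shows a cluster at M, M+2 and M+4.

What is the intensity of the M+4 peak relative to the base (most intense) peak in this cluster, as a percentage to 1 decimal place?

Term probabilities: M 0.3203, M+2 0.4913, M+4 0.1884. Base peak = M+2.
P(M+2) = C(2,1) × 0.56592^1 × 0.43408^1 = 2 × 0.56592 × 0.43408 = 0.491309 (base)
P(M+4) = C(2,2) × 0.56592^0 × 0.43408^2 = 1 × 1.0000 × 0.18842545 = 0.188425
Relative intensity = 0.188425 / 0.491309 × 100 = 38.4

38.4%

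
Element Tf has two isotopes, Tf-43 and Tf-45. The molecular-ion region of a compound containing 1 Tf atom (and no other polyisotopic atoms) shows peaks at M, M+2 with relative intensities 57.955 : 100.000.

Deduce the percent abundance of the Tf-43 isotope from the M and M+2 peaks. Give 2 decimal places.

Write p for the Tf-43 fraction. I(M+2)/I(M) = [C(1,1)·p^0·(1−p)] / p^1 = 1·(1−p)/p = 100.000/57.955 = 1.7255
(1−p)/p = 1.7255/1 = 1.7255  ⇒  p = 1/(1 + 1.7255) = 0.3669
Tf-43: 36.69%, Tf-45: 63.31%.

36.69%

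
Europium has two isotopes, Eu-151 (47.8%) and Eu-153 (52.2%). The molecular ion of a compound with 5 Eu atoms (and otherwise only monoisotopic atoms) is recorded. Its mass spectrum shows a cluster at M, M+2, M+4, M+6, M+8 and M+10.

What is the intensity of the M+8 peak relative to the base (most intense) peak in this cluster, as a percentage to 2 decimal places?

54.60%

Term probabilities: M 0.0250, M+2 0.1363, M+4 0.2976, M+6 0.3250, M+8 0.1775, M+10 0.0388. Base peak = M+6.
P(M+6) = C(5,3) × 0.478^2 × 0.522^3 = 10 × 0.228484 × 0.14223665 = 0.324988 (base)
P(M+8) = C(5,4) × 0.478^1 × 0.522^4 = 5 × 0.4780 × 0.07424753 = 0.177452
Relative intensity = 0.177452 / 0.324988 × 100 = 54.60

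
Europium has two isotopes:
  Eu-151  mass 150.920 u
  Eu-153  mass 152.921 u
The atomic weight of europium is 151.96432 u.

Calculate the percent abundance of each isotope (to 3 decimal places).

Writing the weighted mean with unknown fraction x of Eu-151:
150.920·x + 152.921·(1 − x) = 151.96432
(150.920 − 152.921)·x = 151.96432 − 152.921
x = -0.95668 / -2.001 = 0.47810 → 47.810% Eu-151, 52.190% Eu-153.

Eu-151: 47.810%, Eu-153: 52.190%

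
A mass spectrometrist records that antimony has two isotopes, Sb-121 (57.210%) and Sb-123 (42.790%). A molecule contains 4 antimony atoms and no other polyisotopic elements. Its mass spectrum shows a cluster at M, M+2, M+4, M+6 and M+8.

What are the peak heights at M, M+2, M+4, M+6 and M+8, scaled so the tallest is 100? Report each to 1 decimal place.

The 4 Sb atoms are independent, so intensities follow the terms of (0.57210 + 0.42790)^4.
P(M) = 0.57210^4 = 0.107124
P(M+2) = 4 × 0.57210^3 × 0.42790^1 = 0.320493
P(M+4) = 6 × 0.57210^2 × 0.42790^2 = 0.359567
P(M+6) = 4 × 0.57210^1 × 0.42790^3 = 0.179291
P(M+8) = 0.42790^4 = 0.033525
The M+4 peak is largest (0.359567); scaling to 100 gives 29.8 : 89.1 : 100.0 : 49.9 : 9.3.

29.8 : 89.1 : 100.0 : 49.9 : 9.3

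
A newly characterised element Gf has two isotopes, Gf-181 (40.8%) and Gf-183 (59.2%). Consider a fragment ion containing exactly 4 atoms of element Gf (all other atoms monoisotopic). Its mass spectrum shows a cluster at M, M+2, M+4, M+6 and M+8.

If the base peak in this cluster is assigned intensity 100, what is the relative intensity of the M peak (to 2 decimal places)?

(0.408 + 0.592)^4 gives M 0.0277, M+2 0.1608, M+4 0.3500, M+6 0.3386, M+8 0.1228; the largest is M+4.
P(M+4) = C(4,2) × 0.408^2 × 0.592^2 = 6 × 0.166464 × 0.350464 = 0.350038 (base)
P(M) = C(4,0) × 0.408^4 × 0.592^0 = 1 × 0.02771026 × 1.0000 = 0.027710
Relative intensity = 0.027710 / 0.350038 × 100 = 7.92

7.92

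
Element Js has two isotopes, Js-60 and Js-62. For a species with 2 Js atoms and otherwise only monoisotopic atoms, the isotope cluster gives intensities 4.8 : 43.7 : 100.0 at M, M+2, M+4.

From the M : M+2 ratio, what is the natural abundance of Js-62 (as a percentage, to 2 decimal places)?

81.99%

Write p for the Js-60 fraction. I(M+2)/I(M) = [C(2,1)·p^1·(1−p)] / p^2 = 2·(1−p)/p = 43.7/4.8 = 9.1042
(1−p)/p = 9.1042/2 = 4.5521  ⇒  p = 1/(1 + 4.5521) = 0.1801
Js-60: 18.01%, Js-62: 81.99%.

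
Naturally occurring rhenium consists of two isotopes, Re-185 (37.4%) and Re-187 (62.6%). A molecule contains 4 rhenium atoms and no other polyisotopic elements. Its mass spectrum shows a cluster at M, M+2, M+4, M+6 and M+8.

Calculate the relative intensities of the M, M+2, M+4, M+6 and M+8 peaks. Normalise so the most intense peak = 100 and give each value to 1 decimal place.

5.3 : 35.7 : 89.6 : 100.0 : 41.8

Expanding (0.374 + 0.626)^4:
P(M) = 0.374^4 = 0.019565
P(M+2) = 4 × 0.374^3 × 0.626^1 = 0.130993
P(M+4) = 6 × 0.374^2 × 0.626^2 = 0.328884
P(M+6) = 4 × 0.374^1 × 0.626^3 = 0.366990
P(M+8) = 0.626^4 = 0.153567
The M+6 peak is largest (0.366990); scaling to 100 gives 5.3 : 35.7 : 89.6 : 100.0 : 41.8.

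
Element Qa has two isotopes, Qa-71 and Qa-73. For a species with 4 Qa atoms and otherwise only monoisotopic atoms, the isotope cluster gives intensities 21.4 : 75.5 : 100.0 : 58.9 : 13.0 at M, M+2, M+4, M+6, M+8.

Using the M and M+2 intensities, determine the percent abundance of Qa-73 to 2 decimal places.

If p is the fraction of Qa that is Qa-71, then I(M+2)/I(M) = [C(4,1)·p^3·(1−p)] / p^4 = 4·(1−p)/p = 75.5/21.4 = 3.5280
(1−p)/p = 3.5280/4 = 0.8820  ⇒  p = 1/(1 + 0.8820) = 0.5313
Qa-71: 53.13%, Qa-73: 46.87%.

46.87%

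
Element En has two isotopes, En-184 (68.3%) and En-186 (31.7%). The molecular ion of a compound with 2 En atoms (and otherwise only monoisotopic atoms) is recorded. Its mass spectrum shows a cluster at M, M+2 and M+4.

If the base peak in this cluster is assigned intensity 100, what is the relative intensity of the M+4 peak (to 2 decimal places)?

Binomial terms of (0.683 + 0.317)^2: M 0.4665, M+2 0.4330, M+4 0.1005 → M is the base peak.
P(M) = C(2,0) × 0.683^2 × 0.317^0 = 1 × 0.466489 × 1.0000 = 0.466489 (base)
P(M+4) = C(2,2) × 0.683^0 × 0.317^2 = 1 × 1.0000 × 0.100489 = 0.100489
Relative intensity = 0.100489 / 0.466489 × 100 = 21.54

21.54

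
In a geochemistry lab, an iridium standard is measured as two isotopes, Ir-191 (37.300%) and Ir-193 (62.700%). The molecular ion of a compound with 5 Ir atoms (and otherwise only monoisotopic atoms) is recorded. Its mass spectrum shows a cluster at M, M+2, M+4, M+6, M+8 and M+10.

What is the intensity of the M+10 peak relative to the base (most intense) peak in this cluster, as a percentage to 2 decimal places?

28.26%

Binomial terms of (0.37300 + 0.62700)^5: M 0.0072, M+2 0.0607, M+4 0.2040, M+6 0.3429, M+8 0.2882, M+10 0.0969 → M+6 is the base peak.
P(M+6) = C(5,3) × 0.37300^2 × 0.62700^3 = 10 × 0.139129 × 0.24649188 = 0.342942 (base)
P(M+10) = C(5,5) × 0.37300^0 × 0.62700^5 = 1 × 1.0000 × 0.09690311 = 0.096903
Relative intensity = 0.096903 / 0.342942 × 100 = 28.26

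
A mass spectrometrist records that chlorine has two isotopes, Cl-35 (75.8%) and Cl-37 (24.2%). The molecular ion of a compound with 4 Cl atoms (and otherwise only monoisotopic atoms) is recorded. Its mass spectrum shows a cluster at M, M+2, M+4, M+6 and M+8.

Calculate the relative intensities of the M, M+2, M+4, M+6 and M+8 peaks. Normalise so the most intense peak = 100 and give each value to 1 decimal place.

Expanding (0.758 + 0.242)^4:
P(M) = 0.758^4 = 0.330124
P(M+2) = 4 × 0.758^3 × 0.242^1 = 0.421583
P(M+4) = 6 × 0.758^2 × 0.242^2 = 0.201893
P(M+6) = 4 × 0.758^1 × 0.242^3 = 0.042971
P(M+8) = 0.242^4 = 0.003430
The M+2 peak is largest (0.421583); scaling to 100 gives 78.3 : 100.0 : 47.9 : 10.2 : 0.8.

78.3 : 100.0 : 47.9 : 10.2 : 0.8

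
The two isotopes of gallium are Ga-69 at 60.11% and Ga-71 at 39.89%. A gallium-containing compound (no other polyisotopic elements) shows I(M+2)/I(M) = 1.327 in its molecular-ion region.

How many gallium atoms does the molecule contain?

2

With n Ga atoms, P(M+2)/P(M) = C(n,1)·p^(n−1)q / p^n = n·q/p = n · 0.3989/0.6011.
n = 1.327 × 0.6011/0.3989 = 2.00 ≈ 2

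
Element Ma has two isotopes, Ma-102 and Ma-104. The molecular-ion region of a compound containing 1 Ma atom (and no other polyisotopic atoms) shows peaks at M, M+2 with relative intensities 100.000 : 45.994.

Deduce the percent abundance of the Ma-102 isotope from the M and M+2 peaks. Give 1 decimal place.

68.5%

Let p = fractional abundance of Ma-102. I(M+2)/I(M) = [C(1,1)·p^0·(1−p)] / p^1 = 1·(1−p)/p = 45.994/100.000 = 0.4599
(1−p)/p = 0.4599/1 = 0.4599  ⇒  p = 1/(1 + 0.4599) = 0.6850
Ma-102: 68.5%, Ma-104: 31.5%.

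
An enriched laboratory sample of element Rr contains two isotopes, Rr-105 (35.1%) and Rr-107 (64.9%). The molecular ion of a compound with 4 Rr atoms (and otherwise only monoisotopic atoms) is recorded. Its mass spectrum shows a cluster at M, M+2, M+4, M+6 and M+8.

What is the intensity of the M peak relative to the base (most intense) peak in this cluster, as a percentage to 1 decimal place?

Term probabilities: M 0.0152, M+2 0.1123, M+4 0.3114, M+6 0.3838, M+8 0.1774. Base peak = M+6.
P(M+6) = C(4,3) × 0.351^1 × 0.649^3 = 4 × 0.3510 × 0.27335945 = 0.383797 (base)
P(M) = C(4,0) × 0.351^4 × 0.649^0 = 1 × 0.01517849 × 1.0000 = 0.015178
Relative intensity = 0.015178 / 0.383797 × 100 = 4.0

4.0%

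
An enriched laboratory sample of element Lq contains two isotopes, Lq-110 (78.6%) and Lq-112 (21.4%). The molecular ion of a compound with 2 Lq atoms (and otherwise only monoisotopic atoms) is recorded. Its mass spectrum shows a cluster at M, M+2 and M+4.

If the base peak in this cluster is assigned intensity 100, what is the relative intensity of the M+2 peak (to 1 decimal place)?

(0.786 + 0.214)^2 gives M 0.6178, M+2 0.3364, M+4 0.0458; the largest is M.
P(M) = C(2,0) × 0.786^2 × 0.214^0 = 1 × 0.617796 × 1.0000 = 0.617796 (base)
P(M+2) = C(2,1) × 0.786^1 × 0.214^1 = 2 × 0.7860 × 0.2140 = 0.336408
Relative intensity = 0.336408 / 0.617796 × 100 = 54.5

54.5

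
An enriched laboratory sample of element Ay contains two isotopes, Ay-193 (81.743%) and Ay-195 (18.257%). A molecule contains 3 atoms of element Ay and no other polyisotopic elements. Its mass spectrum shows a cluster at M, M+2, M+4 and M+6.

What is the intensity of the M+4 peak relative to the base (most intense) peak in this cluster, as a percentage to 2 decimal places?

(0.81743 + 0.18257)^3 gives M 0.5462, M+2 0.3660, M+4 0.0817, M+6 0.0061; the largest is M.
P(M) = C(3,0) × 0.81743^3 × 0.18257^0 = 1 × 0.54620003 × 1.0000 = 0.546200 (base)
P(M+4) = C(3,2) × 0.81743^1 × 0.18257^2 = 3 × 0.81743 × 0.0333318 = 0.081739
Relative intensity = 0.081739 / 0.546200 × 100 = 14.97

14.97%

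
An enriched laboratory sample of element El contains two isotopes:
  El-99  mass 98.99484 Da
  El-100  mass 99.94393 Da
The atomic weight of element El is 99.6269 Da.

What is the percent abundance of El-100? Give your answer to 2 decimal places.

Writing the weighted mean with unknown fraction x of El-99:
98.99484·x + 99.94393·(1 − x) = 99.6269
(98.99484 − 99.94393)·x = 99.6269 − 99.94393
x = -0.31703 / -0.94909 = 0.33404 → 33.40% El-99, 66.60% El-100.

66.60%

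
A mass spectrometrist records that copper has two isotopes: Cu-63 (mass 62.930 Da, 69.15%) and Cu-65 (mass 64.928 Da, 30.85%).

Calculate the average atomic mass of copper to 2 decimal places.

63.55 Da

Average mass = Σ (abundance × isotope mass) = 0.6915 × 62.930 + 0.3085 × 64.928
= 43.5161 + 20.0303 = 63.5464 Da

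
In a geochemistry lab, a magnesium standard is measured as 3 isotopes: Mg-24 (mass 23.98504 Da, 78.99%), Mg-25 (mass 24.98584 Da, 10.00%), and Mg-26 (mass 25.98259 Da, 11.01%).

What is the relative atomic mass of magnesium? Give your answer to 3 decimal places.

24.305 Da

Weight each isotope mass by its fractional abundance: 0.7899 × 23.98504 + 0.1000 × 24.98584 + 0.1101 × 25.98259
= 18.945783 + 2.498584 + 2.860683 = 24.305050 Da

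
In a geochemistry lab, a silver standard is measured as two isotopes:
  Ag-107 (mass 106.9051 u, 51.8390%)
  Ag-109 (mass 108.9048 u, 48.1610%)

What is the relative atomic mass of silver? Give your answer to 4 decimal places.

The abundance-weighted mean is 0.518390 × 106.9051 + 0.481610 × 108.9048
= 55.41853 + 52.44964 = 107.86817 u

107.8682 u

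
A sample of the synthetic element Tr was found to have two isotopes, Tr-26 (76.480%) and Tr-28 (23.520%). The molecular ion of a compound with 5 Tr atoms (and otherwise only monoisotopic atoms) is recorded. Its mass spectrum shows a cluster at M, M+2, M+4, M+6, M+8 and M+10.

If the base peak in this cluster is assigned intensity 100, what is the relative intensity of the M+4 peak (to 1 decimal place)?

Binomial terms of (0.76480 + 0.23520)^5: M 0.2617, M+2 0.4023, M+4 0.2475, M+6 0.0761, M+8 0.0117, M+10 0.0007 → M+2 is the base peak.
P(M+2) = C(5,1) × 0.76480^4 × 0.23520^1 = 5 × 0.34213028 × 0.2352 = 0.402345 (base)
P(M+4) = C(5,2) × 0.76480^3 × 0.23520^2 = 10 × 0.44734608 × 0.05531904 = 0.247468
Relative intensity = 0.247468 / 0.402345 × 100 = 61.5

61.5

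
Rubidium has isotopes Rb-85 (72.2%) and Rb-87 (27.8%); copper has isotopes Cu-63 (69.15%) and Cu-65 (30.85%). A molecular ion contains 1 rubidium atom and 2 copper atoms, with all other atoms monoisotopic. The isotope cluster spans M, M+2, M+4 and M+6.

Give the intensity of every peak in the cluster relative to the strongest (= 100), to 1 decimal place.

78.3 : 100.0 : 42.5 : 6.0

Rubidium pattern (n=1): 0.7220 : 0.2780
Copper pattern (n=2): 0.47817225 : 0.4266555 : 0.09517225
Convolve the two distributions (both contribute in 2-u steps):
  M: 0.7220×0.47817225 = 0.345240
  M+2: 0.7220×0.4266555 + 0.2780×0.47817225 = 0.440977
  M+4: 0.7220×0.09517225 + 0.2780×0.4266555 = 0.187325
  M+6: 0.2780×0.09517225 = 0.026458
Scale to base peak (0.440977) = 100: 78.3 : 100.0 : 42.5 : 6.0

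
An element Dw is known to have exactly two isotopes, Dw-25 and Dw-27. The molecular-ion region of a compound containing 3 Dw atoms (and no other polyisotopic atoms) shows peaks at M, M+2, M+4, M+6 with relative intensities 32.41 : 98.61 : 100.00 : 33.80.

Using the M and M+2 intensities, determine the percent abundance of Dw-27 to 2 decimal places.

50.35%

Write p for the Dw-25 fraction. I(M+2)/I(M) = [C(3,1)·p^2·(1−p)] / p^3 = 3·(1−p)/p = 98.61/32.41 = 3.0426
(1−p)/p = 3.0426/3 = 1.0142  ⇒  p = 1/(1 + 1.0142) = 0.4965
Dw-25: 49.65%, Dw-27: 50.35%.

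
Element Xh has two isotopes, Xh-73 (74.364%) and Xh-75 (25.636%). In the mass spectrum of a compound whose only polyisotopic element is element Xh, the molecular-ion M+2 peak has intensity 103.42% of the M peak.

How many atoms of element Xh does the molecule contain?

With n Xh atoms, P(M+2)/P(M) = C(n,1)·p^(n−1)q / p^n = n·q/p = n · 0.25636/0.74364.
n = 1.0342 × 0.74364/0.25636 = 3.00 ≈ 3

3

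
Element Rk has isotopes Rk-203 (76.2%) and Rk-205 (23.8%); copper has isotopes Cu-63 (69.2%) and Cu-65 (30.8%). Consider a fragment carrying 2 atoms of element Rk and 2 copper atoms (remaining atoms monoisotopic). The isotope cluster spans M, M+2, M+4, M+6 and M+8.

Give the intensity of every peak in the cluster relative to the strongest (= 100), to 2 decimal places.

Element Rk pattern (n=2): 0.580644 : 0.362712 : 0.056644
Copper pattern (n=2): 0.478864 : 0.426272 : 0.094864
Convolve the two distributions (both contribute in 2-u steps):
  M: 0.580644×0.478864 = 0.278050
  M+2: 0.580644×0.426272 + 0.362712×0.478864 = 0.421202
  M+4: 0.580644×0.094864 + 0.362712×0.426272 + 0.056644×0.478864 = 0.236821
  M+6: 0.362712×0.094864 + 0.056644×0.426272 = 0.058554
  M+8: 0.056644×0.094864 = 0.005373
Scale to base peak (0.421202) = 100: 66.01 : 100.00 : 56.23 : 13.90 : 1.28

66.01 : 100.00 : 56.23 : 13.90 : 1.28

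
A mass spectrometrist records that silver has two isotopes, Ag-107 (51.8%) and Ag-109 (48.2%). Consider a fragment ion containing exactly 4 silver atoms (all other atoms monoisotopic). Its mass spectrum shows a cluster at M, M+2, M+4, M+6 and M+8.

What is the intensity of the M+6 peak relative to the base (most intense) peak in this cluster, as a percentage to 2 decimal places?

62.03%

(0.518 + 0.482)^4 gives M 0.0720, M+2 0.2680, M+4 0.3740, M+6 0.2320, M+8 0.0540; the largest is M+4.
P(M+4) = C(4,2) × 0.518^2 × 0.482^2 = 6 × 0.268324 × 0.232324 = 0.374029 (base)
P(M+6) = C(4,3) × 0.518^1 × 0.482^3 = 4 × 0.5180 × 0.11198017 = 0.232023
Relative intensity = 0.232023 / 0.374029 × 100 = 62.03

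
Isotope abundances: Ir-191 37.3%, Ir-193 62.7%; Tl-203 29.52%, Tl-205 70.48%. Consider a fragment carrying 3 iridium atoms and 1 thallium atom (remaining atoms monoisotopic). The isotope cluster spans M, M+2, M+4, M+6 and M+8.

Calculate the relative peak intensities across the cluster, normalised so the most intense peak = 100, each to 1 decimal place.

Iridium pattern (n=3): 0.05189512 : 0.26170165 : 0.43991135 : 0.24649188
Thallium pattern (n=1): 0.2952 : 0.7048
Convolve the two distributions (both contribute in 2-u steps):
  M: 0.05189512×0.2952 = 0.015319
  M+2: 0.05189512×0.7048 + 0.26170165×0.2952 = 0.113830
  M+4: 0.26170165×0.7048 + 0.43991135×0.2952 = 0.314309
  M+6: 0.43991135×0.7048 + 0.24649188×0.2952 = 0.382814
  M+8: 0.24649188×0.7048 = 0.173727
Scale to base peak (0.382814) = 100: 4.0 : 29.7 : 82.1 : 100.0 : 45.4

4.0 : 29.7 : 82.1 : 100.0 : 45.4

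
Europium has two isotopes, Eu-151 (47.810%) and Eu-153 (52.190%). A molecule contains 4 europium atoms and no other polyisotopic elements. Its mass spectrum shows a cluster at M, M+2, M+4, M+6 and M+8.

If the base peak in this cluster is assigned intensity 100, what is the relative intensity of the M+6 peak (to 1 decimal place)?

72.8

(0.47810 + 0.52190)^4 gives M 0.0522, M+2 0.2281, M+4 0.3736, M+6 0.2719, M+8 0.0742; the largest is M+4.
P(M+4) = C(4,2) × 0.47810^2 × 0.52190^2 = 6 × 0.22857961 × 0.27237961 = 0.373563 (base)
P(M+6) = C(4,3) × 0.47810^1 × 0.52190^3 = 4 × 0.4781 × 0.14215492 = 0.271857
Relative intensity = 0.271857 / 0.373563 × 100 = 72.8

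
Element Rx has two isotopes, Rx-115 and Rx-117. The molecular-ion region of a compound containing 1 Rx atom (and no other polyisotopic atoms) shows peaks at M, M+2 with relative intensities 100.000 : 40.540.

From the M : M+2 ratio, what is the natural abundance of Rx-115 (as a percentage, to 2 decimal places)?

If p is the fraction of Rx that is Rx-115, then I(M+2)/I(M) = [C(1,1)·p^0·(1−p)] / p^1 = 1·(1−p)/p = 40.540/100.000 = 0.4054
(1−p)/p = 0.4054/1 = 0.4054  ⇒  p = 1/(1 + 0.4054) = 0.7115
Rx-115: 71.15%, Rx-117: 28.85%.

71.15%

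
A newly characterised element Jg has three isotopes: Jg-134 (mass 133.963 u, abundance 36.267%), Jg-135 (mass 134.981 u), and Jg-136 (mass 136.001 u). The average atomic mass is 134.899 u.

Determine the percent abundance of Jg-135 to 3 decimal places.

35.576%

The remaining 63.733% is split between Jg-135 (fraction x) and Jg-136 (fraction 0.63733 − x).
Substituting: 134.981x + 136.001(0.63733 − x) = 86.31463879
(134.981 − 136.001)x = -0.36287854  ⇒  x = 0.35576, y = 0.28157
Jg-135: 35.576%, Jg-136: 28.157%.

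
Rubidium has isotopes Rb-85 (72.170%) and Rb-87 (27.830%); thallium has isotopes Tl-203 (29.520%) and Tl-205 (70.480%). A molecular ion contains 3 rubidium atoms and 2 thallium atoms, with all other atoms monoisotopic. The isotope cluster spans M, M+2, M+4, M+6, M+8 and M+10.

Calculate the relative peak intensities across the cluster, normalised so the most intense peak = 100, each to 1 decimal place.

8.6 : 50.8 : 100.0 : 75.2 : 24.1 : 2.8

Rubidium pattern (n=3): 0.37589809 : 0.43485841 : 0.16768892 : 0.02155458
Thallium pattern (n=2): 0.08714304 : 0.41611392 : 0.49674304
Convolve the two distributions (both contribute in 2-u steps):
  M: 0.37589809×0.08714304 = 0.032757
  M+2: 0.37589809×0.41611392 + 0.43485841×0.08714304 = 0.194311
  M+4: 0.37589809×0.49674304 + 0.43485841×0.41611392 + 0.16768892×0.08714304 = 0.382288
  M+6: 0.43485841×0.49674304 + 0.16768892×0.41611392 + 0.02155458×0.08714304 = 0.287669
  M+8: 0.16768892×0.49674304 + 0.02155458×0.41611392 = 0.092267
  M+10: 0.02155458×0.49674304 = 0.010707
Scale to base peak (0.382288) = 100: 8.6 : 50.8 : 100.0 : 75.2 : 24.1 : 2.8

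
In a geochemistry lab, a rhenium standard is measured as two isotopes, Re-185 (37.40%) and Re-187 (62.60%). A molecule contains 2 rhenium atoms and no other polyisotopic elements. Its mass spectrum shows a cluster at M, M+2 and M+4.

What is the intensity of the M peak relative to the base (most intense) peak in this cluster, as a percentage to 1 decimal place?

(0.3740 + 0.6260)^2 gives M 0.1399, M+2 0.4682, M+4 0.3919; the largest is M+2.
P(M+2) = C(2,1) × 0.3740^1 × 0.6260^1 = 2 × 0.3740 × 0.6260 = 0.468248 (base)
P(M) = C(2,0) × 0.3740^2 × 0.6260^0 = 1 × 0.139876 × 1.0000 = 0.139876
Relative intensity = 0.139876 / 0.468248 × 100 = 29.9

29.9%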